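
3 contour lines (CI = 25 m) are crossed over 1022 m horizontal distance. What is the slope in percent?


elevation change = 3 * 25 = 75 m
slope = 75 / 1022 * 100 = 7.3%

7.3%


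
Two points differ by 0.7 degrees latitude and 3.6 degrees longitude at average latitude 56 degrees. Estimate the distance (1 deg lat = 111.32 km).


dlat_km = 0.7 * 111.32 = 77.924
dlon_km = 3.6 * 111.32 * cos(56) ≈ 224.098
dist = sqrt(77.924^2 + 224.098^2) ≈ 237.3 km

237.3 km


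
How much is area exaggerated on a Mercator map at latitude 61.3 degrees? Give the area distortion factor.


area_distortion = 1/cos^2(61.3) = 4.336

4.336


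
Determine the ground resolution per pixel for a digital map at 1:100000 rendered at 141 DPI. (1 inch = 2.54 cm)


pixel_cm = 2.54 / 141 ≈ 0.018014 cm
ground = pixel_cm * 100000 / 100 = 2.54 * 100000 / (141 * 100) = 254000 / 14100 ≈ 18.01 m

18.01 m


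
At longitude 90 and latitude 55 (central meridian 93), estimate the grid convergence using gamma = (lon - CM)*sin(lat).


gamma = (90 - 93) * sin(55) = -3 * 0.819152 = -2.457 degrees

-2.457 degrees


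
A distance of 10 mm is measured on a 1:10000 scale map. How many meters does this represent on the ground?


ground = 10 mm * 10000 / 1000 = 100.0 m

100.0 m


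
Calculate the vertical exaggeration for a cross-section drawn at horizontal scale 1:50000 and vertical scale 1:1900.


VE = horizontal_scale / vertical_scale = 50000 / 1900 ≈ 26.3

26.3x


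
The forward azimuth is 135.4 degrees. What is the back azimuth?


back azimuth = (135.4 + 180) mod 360 = 315.4 degrees

315.4 degrees


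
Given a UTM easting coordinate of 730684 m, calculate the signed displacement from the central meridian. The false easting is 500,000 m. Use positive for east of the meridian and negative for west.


displacement = 730684 - 500000 = 230684 m

230684 m


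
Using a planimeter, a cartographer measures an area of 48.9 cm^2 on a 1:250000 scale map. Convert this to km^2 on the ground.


ground_area = 48.9 * (250000/100)^2 = 305625000.0 m^2 = 305.625 km^2

305.625 km^2


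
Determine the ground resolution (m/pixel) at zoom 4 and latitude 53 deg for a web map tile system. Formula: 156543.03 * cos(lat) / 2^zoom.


res = 156543.03 * cos(53) / 2^4 = 156543.03 * 0.60181502 / 16 = 5888.12 m/pixel

5888.12 m/pixel


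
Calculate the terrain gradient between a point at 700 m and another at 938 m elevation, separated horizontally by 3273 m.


gradient = (938 - 700) / 3273 = 238 / 3273 = 0.0727

0.0727


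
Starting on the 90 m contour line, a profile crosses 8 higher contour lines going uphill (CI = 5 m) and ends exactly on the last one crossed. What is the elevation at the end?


elevation = 90 + 8 * 5 = 130 m

130 m


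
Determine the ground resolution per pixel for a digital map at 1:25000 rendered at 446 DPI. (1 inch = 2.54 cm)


pixel_cm = 2.54 / 446 ≈ 0.005695 cm
ground = pixel_cm * 25000 / 100 = 2.54 * 25000 / (446 * 100) = 63500 / 44600 ≈ 1.42 m

1.42 m


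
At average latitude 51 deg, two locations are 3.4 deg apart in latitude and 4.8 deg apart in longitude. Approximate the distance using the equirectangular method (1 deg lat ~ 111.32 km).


dlat_km = 3.4 * 111.32 = 378.488
dlon_km = 4.8 * 111.32 * cos(51) ≈ 336.269
dist = sqrt(378.488^2 + 336.269^2) ≈ 506.3 km

506.3 km


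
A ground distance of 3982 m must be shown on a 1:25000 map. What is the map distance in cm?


map_cm = 3982 * 100 / 25000 = 15.928 cm ≈ 15.93 cm

15.93 cm


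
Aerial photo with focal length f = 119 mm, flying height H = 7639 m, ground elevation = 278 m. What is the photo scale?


scale = f / (H - h) = 119 mm / 7361 m = 119 / 7361000 = 1:61857

1:61857


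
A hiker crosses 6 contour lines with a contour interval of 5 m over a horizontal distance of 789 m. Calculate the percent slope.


elevation change = 6 * 5 = 30 m
slope = 30 / 789 * 100 = 3.8%

3.8%


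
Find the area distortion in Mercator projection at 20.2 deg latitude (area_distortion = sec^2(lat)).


area_distortion = 1/cos^2(20.2) = 1.135

1.135


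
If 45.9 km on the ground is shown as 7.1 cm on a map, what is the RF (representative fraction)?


ground = 45.9 km = 4590000 cm; RF denominator = ground / map = 4590000 / 7.1 ≈ 646479; RF = 1:646479

1:646479


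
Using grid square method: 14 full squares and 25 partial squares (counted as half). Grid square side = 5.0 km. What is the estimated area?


effective squares = 14 + 25 * 0.5 = 26.5
area = 26.5 * 25.0 = 662.5 km^2

662.5 km^2


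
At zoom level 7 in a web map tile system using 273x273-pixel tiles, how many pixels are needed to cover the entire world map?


tiles per axis = 2^7 = 128
total tiles = 128^2 = 16384
pixels per axis = 128 * 273 = 34944
total pixels = 34944^2 = 1221083136

1221083136 pixels


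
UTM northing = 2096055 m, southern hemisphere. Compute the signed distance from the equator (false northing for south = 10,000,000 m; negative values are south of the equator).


For southern: actual = 2096055 - 10000000 = -7903945 m

-7903945 m


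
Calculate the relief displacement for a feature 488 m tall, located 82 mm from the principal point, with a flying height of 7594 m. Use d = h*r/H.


d = h * r / H = 488 * 82 / 7594 = 5.27 mm

5.27 mm


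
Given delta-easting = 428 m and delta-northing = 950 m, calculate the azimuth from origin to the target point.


az = atan2(428, 950) = 24.3 deg
adjusted to 0-360: 24.3 degrees

24.3 degrees


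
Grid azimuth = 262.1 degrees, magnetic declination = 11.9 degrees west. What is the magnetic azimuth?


magnetic azimuth = grid azimuth - declination (east +ve)
mag_az = 262.1 - -11.9 = 274.0 degrees

274.0 degrees


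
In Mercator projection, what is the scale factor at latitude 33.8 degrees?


SF = 1 / cos(33.8) = 1 / 0.830984 = 1.203

1.203


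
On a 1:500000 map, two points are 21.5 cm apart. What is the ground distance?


ground = 21.5 cm * 500000 / 100 = 107500.0 m = 107.5 km

107.5 km


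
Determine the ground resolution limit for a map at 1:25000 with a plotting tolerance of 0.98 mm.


ground = 0.98 mm * 25000 / 1000 = 24.5 m

24.5 m


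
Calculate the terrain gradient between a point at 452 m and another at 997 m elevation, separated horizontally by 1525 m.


gradient = (997 - 452) / 1525 = 545 / 1525 = 0.3574

0.3574


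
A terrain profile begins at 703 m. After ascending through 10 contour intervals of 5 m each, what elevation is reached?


elevation = 703 + 10 * 5 = 753 m

753 m


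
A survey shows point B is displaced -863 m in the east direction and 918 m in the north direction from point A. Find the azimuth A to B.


az = atan2(-863, 918) = -43.2 deg
adjusted to 0-360: 316.8 degrees

316.8 degrees


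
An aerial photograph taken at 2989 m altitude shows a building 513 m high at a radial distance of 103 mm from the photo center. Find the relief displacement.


d = h * r / H = 513 * 103 / 2989 = 17.68 mm

17.68 mm


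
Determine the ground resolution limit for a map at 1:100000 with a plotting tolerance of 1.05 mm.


ground = 1.05 mm * 100000 / 1000 = 105.0 m

105.0 m


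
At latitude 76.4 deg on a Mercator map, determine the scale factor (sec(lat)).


SF = 1 / cos(76.4) = 1 / 0.235142 = 4.253

4.253


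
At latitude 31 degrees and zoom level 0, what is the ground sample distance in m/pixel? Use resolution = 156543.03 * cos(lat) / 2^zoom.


res = 156543.03 * cos(31) / 2^0 = 156543.03 * 0.8571673 / 1 = 134183.57 m/pixel

134183.57 m/pixel


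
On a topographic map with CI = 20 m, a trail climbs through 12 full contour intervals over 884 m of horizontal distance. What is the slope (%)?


elevation change = 12 * 20 = 240 m
slope = 240 / 884 * 100 = 27.1%

27.1%


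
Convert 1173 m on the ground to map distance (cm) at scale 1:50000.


map_cm = 1173 * 100 / 50000 = 2.346 cm ≈ 2.35 cm

2.35 cm


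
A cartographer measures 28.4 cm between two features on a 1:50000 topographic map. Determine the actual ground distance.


ground = 28.4 cm * 50000 / 100 = 14200.0 m = 14.2 km

14.2 km


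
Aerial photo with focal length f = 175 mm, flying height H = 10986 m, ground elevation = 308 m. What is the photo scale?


scale = f / (H - h) = 175 mm / 10678 m = 175 / 10678000 = 1:61017

1:61017


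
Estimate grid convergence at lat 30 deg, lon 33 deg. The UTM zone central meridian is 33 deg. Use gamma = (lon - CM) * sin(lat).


gamma = (33 - 33) * sin(30) = 0 * 0.5 = 0.0 degrees

0.0 degrees


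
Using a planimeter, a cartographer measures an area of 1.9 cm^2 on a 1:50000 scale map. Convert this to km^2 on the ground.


ground_area = 1.9 * (50000/100)^2 = 475000.0 m^2 = 0.475 km^2

0.475 km^2


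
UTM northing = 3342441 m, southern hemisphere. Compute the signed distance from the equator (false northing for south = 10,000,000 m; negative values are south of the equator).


For southern: actual = 3342441 - 10000000 = -6657559 m

-6657559 m


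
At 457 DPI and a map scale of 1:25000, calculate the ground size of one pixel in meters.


pixel_cm = 2.54 / 457 ≈ 0.005558 cm
ground = pixel_cm * 25000 / 100 = 2.54 * 25000 / (457 * 100) = 63500 / 45700 ≈ 1.39 m

1.39 m


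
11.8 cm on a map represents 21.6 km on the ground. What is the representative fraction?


ground = 21.6 km = 2160000 cm; RF denominator = ground / map = 2160000 / 11.8 ≈ 183051; RF = 1:183051

1:183051


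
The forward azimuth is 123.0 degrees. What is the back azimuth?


back azimuth = (123.0 + 180) mod 360 = 303.0 degrees

303.0 degrees


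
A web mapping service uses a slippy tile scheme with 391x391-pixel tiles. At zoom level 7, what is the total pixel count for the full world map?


tiles per axis = 2^7 = 128
total tiles = 128^2 = 16384
pixels per axis = 128 * 391 = 50048
total pixels = 50048^2 = 2504802304

2504802304 pixels


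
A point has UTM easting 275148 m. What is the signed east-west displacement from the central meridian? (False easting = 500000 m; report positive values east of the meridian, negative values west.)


displacement = 275148 - 500000 = -224852 m

-224852 m


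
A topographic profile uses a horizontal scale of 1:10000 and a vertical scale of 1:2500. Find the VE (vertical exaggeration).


VE = horizontal_scale / vertical_scale = 10000 / 2500 = 4.0

4.0x


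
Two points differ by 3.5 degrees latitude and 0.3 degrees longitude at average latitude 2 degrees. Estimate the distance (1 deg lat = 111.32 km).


dlat_km = 3.5 * 111.32 = 389.62
dlon_km = 0.3 * 111.32 * cos(2) ≈ 33.376
dist = sqrt(389.62^2 + 33.376^2) ≈ 391.0 km

391.0 km


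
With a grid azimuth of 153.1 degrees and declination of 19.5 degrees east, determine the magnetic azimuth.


magnetic azimuth = grid azimuth - declination (east +ve)
mag_az = 153.1 - 19.5 = 133.6 degrees

133.6 degrees


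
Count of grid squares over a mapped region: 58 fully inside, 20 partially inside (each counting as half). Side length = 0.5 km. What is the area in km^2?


effective squares = 58 + 20 * 0.5 = 68.0
area = 68.0 * 0.25 = 17.0 km^2

17.0 km^2


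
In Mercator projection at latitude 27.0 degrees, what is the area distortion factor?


area_distortion = 1/cos^2(27.0) = 1.26

1.26


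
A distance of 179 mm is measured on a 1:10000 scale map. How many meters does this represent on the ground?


ground = 179 mm * 10000 / 1000 = 1790.0 m

1790.0 m


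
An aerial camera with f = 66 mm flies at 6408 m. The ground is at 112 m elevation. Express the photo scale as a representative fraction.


scale = f / (H - h) = 66 mm / 6296 m = 66 / 6296000 = 1:95394

1:95394


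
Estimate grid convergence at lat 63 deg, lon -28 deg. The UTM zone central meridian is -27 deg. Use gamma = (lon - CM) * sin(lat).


gamma = (-28 - -27) * sin(63) = -1 * 0.891007 = -0.891 degrees

-0.891 degrees


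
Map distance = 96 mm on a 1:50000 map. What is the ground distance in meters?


ground = 96 mm * 50000 / 1000 = 4800.0 m

4800.0 m


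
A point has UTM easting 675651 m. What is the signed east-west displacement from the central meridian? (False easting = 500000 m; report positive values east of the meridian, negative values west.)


displacement = 675651 - 500000 = 175651 m

175651 m


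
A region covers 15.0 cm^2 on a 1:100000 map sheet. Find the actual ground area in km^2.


ground_area = 15.0 * (100000/100)^2 = 15000000.0 m^2 = 15.0 km^2

15.0 km^2


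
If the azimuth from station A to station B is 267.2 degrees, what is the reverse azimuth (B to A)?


back azimuth = (267.2 + 180) mod 360 = 87.2 degrees

87.2 degrees


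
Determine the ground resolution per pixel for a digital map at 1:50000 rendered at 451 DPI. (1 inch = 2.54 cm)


pixel_cm = 2.54 / 451 ≈ 0.005632 cm
ground = pixel_cm * 50000 / 100 = 2.54 * 50000 / (451 * 100) = 127000 / 45100 ≈ 2.82 m

2.82 m


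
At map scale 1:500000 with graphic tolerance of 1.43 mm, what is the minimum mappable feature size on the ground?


ground = 1.43 mm * 500000 / 1000 = 715.0 m

715.0 m


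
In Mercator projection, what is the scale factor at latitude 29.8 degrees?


SF = 1 / cos(29.8) = 1 / 0.867765 = 1.152

1.152


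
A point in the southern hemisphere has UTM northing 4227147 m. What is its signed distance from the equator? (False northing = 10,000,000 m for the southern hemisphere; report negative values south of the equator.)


For southern: actual = 4227147 - 10000000 = -5772853 m

-5772853 m


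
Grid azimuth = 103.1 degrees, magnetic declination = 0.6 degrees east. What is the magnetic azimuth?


magnetic azimuth = grid azimuth - declination (east +ve)
mag_az = 103.1 - 0.6 = 102.5 degrees

102.5 degrees


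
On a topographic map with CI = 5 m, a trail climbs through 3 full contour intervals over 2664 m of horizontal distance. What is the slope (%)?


elevation change = 3 * 5 = 15 m
slope = 15 / 2664 * 100 = 0.6%

0.6%


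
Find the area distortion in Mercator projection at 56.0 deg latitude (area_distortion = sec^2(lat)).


area_distortion = 1/cos^2(56.0) = 3.198

3.198


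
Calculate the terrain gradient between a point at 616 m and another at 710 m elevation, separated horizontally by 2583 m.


gradient = (710 - 616) / 2583 = 94 / 2583 = 0.0364

0.0364


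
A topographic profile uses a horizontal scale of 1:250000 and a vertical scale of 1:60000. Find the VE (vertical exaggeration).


VE = horizontal_scale / vertical_scale = 250000 / 60000 ≈ 4.2

4.2x


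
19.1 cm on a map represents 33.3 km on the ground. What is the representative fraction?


ground = 33.3 km = 3330000 cm; RF denominator = ground / map = 3330000 / 19.1 ≈ 174346; RF = 1:174346

1:174346


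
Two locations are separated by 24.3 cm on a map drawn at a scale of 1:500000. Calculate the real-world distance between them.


ground = 24.3 cm * 500000 / 100 = 121500.0 m = 121.5 km

121.5 km


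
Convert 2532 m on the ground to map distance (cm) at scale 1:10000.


map_cm = 2532 * 100 / 10000 = 25.32 cm

25.32 cm


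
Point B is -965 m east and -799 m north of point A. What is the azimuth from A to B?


az = atan2(-965, -799) = -129.6 deg
adjusted to 0-360: 230.4 degrees

230.4 degrees


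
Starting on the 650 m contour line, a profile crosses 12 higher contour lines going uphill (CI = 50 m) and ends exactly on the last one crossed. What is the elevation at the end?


elevation = 650 + 12 * 50 = 1250 m

1250 m


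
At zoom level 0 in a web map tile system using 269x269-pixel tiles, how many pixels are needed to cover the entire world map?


tiles per axis = 2^0 = 1
total tiles = 1^2 = 1
pixels per axis = 1 * 269 = 269
total pixels = 269^2 = 72361

72361 pixels


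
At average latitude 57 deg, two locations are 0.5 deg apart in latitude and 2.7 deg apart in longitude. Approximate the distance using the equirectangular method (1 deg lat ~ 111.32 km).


dlat_km = 0.5 * 111.32 = 55.66
dlon_km = 2.7 * 111.32 * cos(57) ≈ 163.699
dist = sqrt(55.66^2 + 163.699^2) ≈ 172.9 km

172.9 km


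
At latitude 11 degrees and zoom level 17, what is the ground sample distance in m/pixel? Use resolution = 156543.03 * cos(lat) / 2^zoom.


res = 156543.03 * cos(11) / 2^17 = 156543.03 * 0.98162718 / 131072 = 1.17 m/pixel

1.17 m/pixel


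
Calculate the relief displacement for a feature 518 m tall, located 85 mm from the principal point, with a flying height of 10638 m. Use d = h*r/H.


d = h * r / H = 518 * 85 / 10638 = 4.14 mm

4.14 mm


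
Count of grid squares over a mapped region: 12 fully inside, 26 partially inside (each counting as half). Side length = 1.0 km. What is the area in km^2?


effective squares = 12 + 26 * 0.5 = 25.0
area = 25.0 * 1.0 = 25.0 km^2

25.0 km^2


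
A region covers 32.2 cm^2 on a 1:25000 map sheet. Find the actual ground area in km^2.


ground_area = 32.2 * (25000/100)^2 = 2012500.0 m^2 = 2.0125 km^2 ≈ 2.013 km^2

2.013 km^2


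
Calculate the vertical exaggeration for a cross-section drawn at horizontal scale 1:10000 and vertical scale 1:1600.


VE = horizontal_scale / vertical_scale = 10000 / 1600 = 6.25

6.25x


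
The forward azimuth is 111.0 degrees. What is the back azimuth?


back azimuth = (111.0 + 180) mod 360 = 291.0 degrees

291.0 degrees


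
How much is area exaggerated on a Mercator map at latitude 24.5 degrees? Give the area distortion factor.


area_distortion = 1/cos^2(24.5) = 1.208

1.208


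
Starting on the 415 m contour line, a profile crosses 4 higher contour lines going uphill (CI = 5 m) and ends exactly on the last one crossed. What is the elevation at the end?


elevation = 415 + 4 * 5 = 435 m

435 m


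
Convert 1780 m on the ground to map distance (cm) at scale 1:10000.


map_cm = 1780 * 100 / 10000 = 17.8 cm

17.8 cm


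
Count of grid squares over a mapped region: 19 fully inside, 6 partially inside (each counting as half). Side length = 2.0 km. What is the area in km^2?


effective squares = 19 + 6 * 0.5 = 22.0
area = 22.0 * 4.0 = 88.0 km^2

88.0 km^2


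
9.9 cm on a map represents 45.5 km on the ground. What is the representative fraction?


ground = 45.5 km = 4550000 cm; RF denominator = ground / map = 4550000 / 9.9 ≈ 459596; RF = 1:459596

1:459596


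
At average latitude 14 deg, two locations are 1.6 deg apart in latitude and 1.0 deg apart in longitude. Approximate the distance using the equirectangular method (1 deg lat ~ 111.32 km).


dlat_km = 1.6 * 111.32 = 178.112
dlon_km = 1.0 * 111.32 * cos(14) ≈ 108.013
dist = sqrt(178.112^2 + 108.013^2) ≈ 208.3 km

208.3 km


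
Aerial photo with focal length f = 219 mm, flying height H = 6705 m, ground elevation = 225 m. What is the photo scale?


scale = f / (H - h) = 219 mm / 6480 m = 219 / 6480000 = 1:29589

1:29589


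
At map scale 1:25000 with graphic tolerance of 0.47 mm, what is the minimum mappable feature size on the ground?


ground = 0.47 mm * 25000 / 1000 = 11.75 m

11.75 m


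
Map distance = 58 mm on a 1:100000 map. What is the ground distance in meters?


ground = 58 mm * 100000 / 1000 = 5800.0 m

5800.0 m


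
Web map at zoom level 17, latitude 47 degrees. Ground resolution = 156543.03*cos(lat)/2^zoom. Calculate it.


res = 156543.03 * cos(47) / 2^17 = 156543.03 * 0.68199836 / 131072 = 0.81 m/pixel

0.81 m/pixel


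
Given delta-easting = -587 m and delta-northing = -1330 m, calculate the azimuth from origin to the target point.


az = atan2(-587, -1330) = -156.2 deg
adjusted to 0-360: 203.8 degrees

203.8 degrees


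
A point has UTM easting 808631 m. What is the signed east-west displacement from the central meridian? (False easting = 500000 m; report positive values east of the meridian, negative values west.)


displacement = 808631 - 500000 = 308631 m

308631 m


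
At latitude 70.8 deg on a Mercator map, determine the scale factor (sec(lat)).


SF = 1 / cos(70.8) = 1 / 0.328867 = 3.041

3.041


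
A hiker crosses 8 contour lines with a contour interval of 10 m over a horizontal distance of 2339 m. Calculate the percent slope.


elevation change = 8 * 10 = 80 m
slope = 80 / 2339 * 100 = 3.4%

3.4%


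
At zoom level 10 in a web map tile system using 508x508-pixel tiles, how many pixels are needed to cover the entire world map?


tiles per axis = 2^10 = 1024
total tiles = 1024^2 = 1048576
pixels per axis = 1024 * 508 = 520192
total pixels = 520192^2 = 270599716864

270599716864 pixels


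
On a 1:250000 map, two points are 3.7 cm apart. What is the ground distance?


ground = 3.7 cm * 250000 / 100 = 9250.0 m = 9.25 km

9.25 km


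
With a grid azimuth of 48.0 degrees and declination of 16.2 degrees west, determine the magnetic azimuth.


magnetic azimuth = grid azimuth - declination (east +ve)
mag_az = 48.0 - -16.2 = 64.2 degrees

64.2 degrees


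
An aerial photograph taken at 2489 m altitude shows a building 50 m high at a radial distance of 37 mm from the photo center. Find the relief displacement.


d = h * r / H = 50 * 37 / 2489 = 0.74 mm

0.74 mm


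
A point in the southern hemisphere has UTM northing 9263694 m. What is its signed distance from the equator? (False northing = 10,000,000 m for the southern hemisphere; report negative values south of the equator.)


For southern: actual = 9263694 - 10000000 = -736306 m

-736306 m


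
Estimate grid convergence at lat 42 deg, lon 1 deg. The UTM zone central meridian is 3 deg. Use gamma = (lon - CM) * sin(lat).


gamma = (1 - 3) * sin(42) = -2 * 0.669131 = -1.338 degrees

-1.338 degrees


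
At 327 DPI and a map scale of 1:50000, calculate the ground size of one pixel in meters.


pixel_cm = 2.54 / 327 ≈ 0.007768 cm
ground = pixel_cm * 50000 / 100 = 2.54 * 50000 / (327 * 100) = 127000 / 32700 ≈ 3.88 m

3.88 m


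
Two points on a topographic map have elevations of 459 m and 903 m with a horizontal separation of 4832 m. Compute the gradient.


gradient = (903 - 459) / 4832 = 444 / 4832 = 0.0919

0.0919


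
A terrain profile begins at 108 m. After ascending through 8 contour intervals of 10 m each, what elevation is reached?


elevation = 108 + 8 * 10 = 188 m

188 m


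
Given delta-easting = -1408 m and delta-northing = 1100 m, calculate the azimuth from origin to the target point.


az = atan2(-1408, 1100) = -52.0 deg
adjusted to 0-360: 308.0 degrees

308.0 degrees


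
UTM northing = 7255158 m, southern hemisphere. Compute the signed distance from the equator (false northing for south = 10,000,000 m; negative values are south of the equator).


For southern: actual = 7255158 - 10000000 = -2744842 m

-2744842 m


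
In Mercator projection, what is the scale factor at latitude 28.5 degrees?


SF = 1 / cos(28.5) = 1 / 0.878817 = 1.138

1.138


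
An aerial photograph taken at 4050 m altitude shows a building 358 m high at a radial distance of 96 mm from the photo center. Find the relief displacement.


d = h * r / H = 358 * 96 / 4050 = 8.49 mm

8.49 mm


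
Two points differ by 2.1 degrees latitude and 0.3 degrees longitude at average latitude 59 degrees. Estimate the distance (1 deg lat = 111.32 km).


dlat_km = 2.1 * 111.32 = 233.772
dlon_km = 0.3 * 111.32 * cos(59) ≈ 17.2
dist = sqrt(233.772^2 + 17.2^2) ≈ 234.4 km

234.4 km


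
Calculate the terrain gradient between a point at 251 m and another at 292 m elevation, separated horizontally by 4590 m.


gradient = (292 - 251) / 4590 = 41 / 4590 = 0.0089

0.0089


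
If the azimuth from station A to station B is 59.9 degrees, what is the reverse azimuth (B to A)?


back azimuth = (59.9 + 180) mod 360 = 239.9 degrees

239.9 degrees


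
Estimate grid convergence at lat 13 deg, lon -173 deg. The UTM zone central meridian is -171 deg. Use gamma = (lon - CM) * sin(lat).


gamma = (-173 - -171) * sin(13) = -2 * 0.224951 = -0.45 degrees

-0.45 degrees


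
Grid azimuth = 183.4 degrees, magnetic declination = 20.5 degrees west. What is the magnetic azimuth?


magnetic azimuth = grid azimuth - declination (east +ve)
mag_az = 183.4 - -20.5 = 203.9 degrees

203.9 degrees


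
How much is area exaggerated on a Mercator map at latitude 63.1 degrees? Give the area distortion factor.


area_distortion = 1/cos^2(63.1) = 4.885

4.885


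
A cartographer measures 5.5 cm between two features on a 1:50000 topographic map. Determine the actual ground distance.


ground = 5.5 cm * 50000 / 100 = 2750.0 m = 2.75 km

2.75 km


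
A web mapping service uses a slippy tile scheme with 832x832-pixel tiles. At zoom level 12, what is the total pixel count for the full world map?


tiles per axis = 2^12 = 4096
total tiles = 4096^2 = 16777216
pixels per axis = 4096 * 832 = 3407872
total pixels = 3407872^2 = 11613591568384

11613591568384 pixels


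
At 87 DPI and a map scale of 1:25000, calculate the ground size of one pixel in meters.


pixel_cm = 2.54 / 87 ≈ 0.029195 cm
ground = pixel_cm * 25000 / 100 = 2.54 * 25000 / (87 * 100) = 63500 / 8700 ≈ 7.3 m

7.3 m


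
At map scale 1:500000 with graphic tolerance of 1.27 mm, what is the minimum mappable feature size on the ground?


ground = 1.27 mm * 500000 / 1000 = 635.0 m

635.0 m


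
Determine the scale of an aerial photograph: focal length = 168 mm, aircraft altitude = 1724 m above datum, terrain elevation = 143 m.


scale = f / (H - h) = 168 mm / 1581 m = 168 / 1581000 = 1:9411

1:9411


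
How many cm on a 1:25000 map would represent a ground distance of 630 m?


map_cm = 630 * 100 / 25000 = 2.52 cm

2.52 cm


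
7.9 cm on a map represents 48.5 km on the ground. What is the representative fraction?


ground = 48.5 km = 4850000 cm; RF denominator = ground / map = 4850000 / 7.9 ≈ 613924; RF = 1:613924

1:613924


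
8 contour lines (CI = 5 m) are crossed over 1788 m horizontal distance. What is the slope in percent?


elevation change = 8 * 5 = 40 m
slope = 40 / 1788 * 100 = 2.2%

2.2%


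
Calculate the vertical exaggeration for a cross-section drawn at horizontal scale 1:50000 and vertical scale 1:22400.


VE = horizontal_scale / vertical_scale = 50000 / 22400 ≈ 2.2

2.2x


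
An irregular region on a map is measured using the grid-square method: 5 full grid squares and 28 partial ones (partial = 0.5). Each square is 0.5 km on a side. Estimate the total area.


effective squares = 5 + 28 * 0.5 = 19.0
area = 19.0 * 0.25 = 4.75 km^2

4.75 km^2


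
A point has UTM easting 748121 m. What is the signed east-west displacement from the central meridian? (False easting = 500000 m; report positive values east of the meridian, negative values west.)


displacement = 748121 - 500000 = 248121 m

248121 m


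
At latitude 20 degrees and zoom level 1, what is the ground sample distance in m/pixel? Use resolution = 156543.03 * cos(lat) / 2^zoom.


res = 156543.03 * cos(20) / 2^1 = 156543.03 * 0.93969262 / 2 = 73551.17 m/pixel

73551.17 m/pixel


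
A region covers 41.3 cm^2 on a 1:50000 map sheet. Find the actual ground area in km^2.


ground_area = 41.3 * (50000/100)^2 = 10325000.0 m^2 = 10.325 km^2

10.325 km^2


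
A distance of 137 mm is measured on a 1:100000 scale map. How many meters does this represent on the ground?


ground = 137 mm * 100000 / 1000 = 13700.0 m

13700.0 m


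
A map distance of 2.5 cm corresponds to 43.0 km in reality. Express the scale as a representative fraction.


ground = 43.0 km = 4300000 cm; RF denominator = ground / map = 4300000 / 2.5 = 1720000; RF = 1:1720000

1:1720000


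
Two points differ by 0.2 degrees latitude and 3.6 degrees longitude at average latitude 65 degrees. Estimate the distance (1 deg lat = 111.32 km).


dlat_km = 0.2 * 111.32 = 22.264
dlon_km = 3.6 * 111.32 * cos(65) ≈ 169.365
dist = sqrt(22.264^2 + 169.365^2) ≈ 170.8 km

170.8 km


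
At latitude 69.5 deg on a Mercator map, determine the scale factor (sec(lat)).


SF = 1 / cos(69.5) = 1 / 0.350207 = 2.855

2.855


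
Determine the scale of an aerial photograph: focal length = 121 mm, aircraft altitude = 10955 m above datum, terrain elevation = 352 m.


scale = f / (H - h) = 121 mm / 10603 m = 121 / 10603000 = 1:87628

1:87628


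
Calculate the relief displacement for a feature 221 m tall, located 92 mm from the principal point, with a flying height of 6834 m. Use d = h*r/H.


d = h * r / H = 221 * 92 / 6834 = 2.98 mm

2.98 mm


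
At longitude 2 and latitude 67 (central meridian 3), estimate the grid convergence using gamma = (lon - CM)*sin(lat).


gamma = (2 - 3) * sin(67) = -1 * 0.920505 = -0.921 degrees

-0.921 degrees


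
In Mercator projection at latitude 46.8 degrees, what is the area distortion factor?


area_distortion = 1/cos^2(46.8) = 2.134

2.134


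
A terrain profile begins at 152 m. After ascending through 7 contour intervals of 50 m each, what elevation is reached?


elevation = 152 + 7 * 50 = 502 m

502 m


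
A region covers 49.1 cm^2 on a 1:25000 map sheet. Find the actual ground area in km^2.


ground_area = 49.1 * (25000/100)^2 = 3068750.0 m^2 = 3.06875 km^2 ≈ 3.069 km^2

3.069 km^2


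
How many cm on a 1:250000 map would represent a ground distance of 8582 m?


map_cm = 8582 * 100 / 250000 = 3.4328 cm ≈ 3.43 cm

3.43 cm


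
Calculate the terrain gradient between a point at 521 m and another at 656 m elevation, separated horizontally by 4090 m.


gradient = (656 - 521) / 4090 = 135 / 4090 = 0.033

0.033


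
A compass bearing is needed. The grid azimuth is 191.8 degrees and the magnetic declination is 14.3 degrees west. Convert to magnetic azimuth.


magnetic azimuth = grid azimuth - declination (east +ve)
mag_az = 191.8 - -14.3 = 206.1 degrees

206.1 degrees


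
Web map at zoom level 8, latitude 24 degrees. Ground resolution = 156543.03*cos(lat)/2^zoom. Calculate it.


res = 156543.03 * cos(24) / 2^8 = 156543.03 * 0.91354546 / 256 = 558.63 m/pixel

558.63 m/pixel


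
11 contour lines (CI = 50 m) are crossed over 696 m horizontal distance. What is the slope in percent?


elevation change = 11 * 50 = 550 m
slope = 550 / 696 * 100 = 79.0%

79.0%


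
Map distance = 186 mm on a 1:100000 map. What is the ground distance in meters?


ground = 186 mm * 100000 / 1000 = 18600.0 m

18600.0 m


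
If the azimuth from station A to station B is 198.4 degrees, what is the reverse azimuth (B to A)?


back azimuth = (198.4 + 180) mod 360 = 18.4 degrees

18.4 degrees


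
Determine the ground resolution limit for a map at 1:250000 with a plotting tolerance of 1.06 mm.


ground = 1.06 mm * 250000 / 1000 = 265.0 m

265.0 m


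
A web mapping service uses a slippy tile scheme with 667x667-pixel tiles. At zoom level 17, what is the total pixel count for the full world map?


tiles per axis = 2^17 = 131072
total tiles = 131072^2 = 17179869184
pixels per axis = 131072 * 667 = 87425024
total pixels = 87425024^2 = 7643134821400576

7643134821400576 pixels


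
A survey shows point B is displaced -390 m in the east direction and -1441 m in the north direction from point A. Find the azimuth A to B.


az = atan2(-390, -1441) = -164.9 deg
adjusted to 0-360: 195.1 degrees

195.1 degrees


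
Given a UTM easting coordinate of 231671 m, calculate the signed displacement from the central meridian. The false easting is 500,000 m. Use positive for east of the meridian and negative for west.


displacement = 231671 - 500000 = -268329 m

-268329 m


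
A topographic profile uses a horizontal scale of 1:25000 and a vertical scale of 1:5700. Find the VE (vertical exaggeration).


VE = horizontal_scale / vertical_scale = 25000 / 5700 ≈ 4.4

4.4x


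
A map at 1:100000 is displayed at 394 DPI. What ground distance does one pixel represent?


pixel_cm = 2.54 / 394 ≈ 0.006447 cm
ground = pixel_cm * 100000 / 100 = 2.54 * 100000 / (394 * 100) = 254000 / 39400 ≈ 6.45 m

6.45 m


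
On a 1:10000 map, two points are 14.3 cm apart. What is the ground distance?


ground = 14.3 cm * 10000 / 100 = 1430.0 m = 1.43 km

1.43 km


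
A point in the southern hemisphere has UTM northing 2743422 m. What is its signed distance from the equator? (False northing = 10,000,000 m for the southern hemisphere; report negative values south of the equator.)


For southern: actual = 2743422 - 10000000 = -7256578 m

-7256578 m


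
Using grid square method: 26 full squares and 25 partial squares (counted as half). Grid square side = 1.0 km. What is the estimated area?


effective squares = 26 + 25 * 0.5 = 38.5
area = 38.5 * 1.0 = 38.5 km^2

38.5 km^2


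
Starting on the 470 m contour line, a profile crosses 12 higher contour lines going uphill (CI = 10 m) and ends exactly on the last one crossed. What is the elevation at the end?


elevation = 470 + 12 * 10 = 590 m

590 m


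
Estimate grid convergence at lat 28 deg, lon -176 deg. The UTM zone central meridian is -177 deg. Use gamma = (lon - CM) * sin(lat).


gamma = (-176 - -177) * sin(28) = 1 * 0.469472 = 0.469 degrees

0.469 degrees


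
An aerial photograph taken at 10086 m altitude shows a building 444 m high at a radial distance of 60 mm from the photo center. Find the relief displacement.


d = h * r / H = 444 * 60 / 10086 = 2.64 mm

2.64 mm


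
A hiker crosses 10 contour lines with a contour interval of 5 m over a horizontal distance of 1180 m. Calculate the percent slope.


elevation change = 10 * 5 = 50 m
slope = 50 / 1180 * 100 = 4.2%

4.2%


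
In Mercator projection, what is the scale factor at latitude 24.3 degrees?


SF = 1 / cos(24.3) = 1 / 0.911403 = 1.097

1.097


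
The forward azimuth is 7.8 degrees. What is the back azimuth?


back azimuth = (7.8 + 180) mod 360 = 187.8 degrees

187.8 degrees


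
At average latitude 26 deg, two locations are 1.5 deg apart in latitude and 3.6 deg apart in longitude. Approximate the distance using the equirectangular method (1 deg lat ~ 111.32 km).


dlat_km = 1.5 * 111.32 = 166.98
dlon_km = 3.6 * 111.32 * cos(26) ≈ 360.194
dist = sqrt(166.98^2 + 360.194^2) ≈ 397.0 km

397.0 km


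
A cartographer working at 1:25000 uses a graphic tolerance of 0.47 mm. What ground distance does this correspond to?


ground = 0.47 mm * 25000 / 1000 = 11.75 m

11.75 m


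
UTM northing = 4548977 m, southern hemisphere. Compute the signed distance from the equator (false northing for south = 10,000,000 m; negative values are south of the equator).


For southern: actual = 4548977 - 10000000 = -5451023 m

-5451023 m


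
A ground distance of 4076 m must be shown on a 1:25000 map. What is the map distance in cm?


map_cm = 4076 * 100 / 25000 = 16.304 cm ≈ 16.3 cm

16.3 cm


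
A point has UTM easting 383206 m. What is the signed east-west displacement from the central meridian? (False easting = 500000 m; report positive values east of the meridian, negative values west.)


displacement = 383206 - 500000 = -116794 m

-116794 m


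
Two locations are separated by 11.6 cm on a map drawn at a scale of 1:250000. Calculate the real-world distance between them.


ground = 11.6 cm * 250000 / 100 = 29000.0 m = 29.0 km

29.0 km


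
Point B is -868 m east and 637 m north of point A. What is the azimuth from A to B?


az = atan2(-868, 637) = -53.7 deg
adjusted to 0-360: 306.3 degrees

306.3 degrees


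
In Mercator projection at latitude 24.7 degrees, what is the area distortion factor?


area_distortion = 1/cos^2(24.7) = 1.212

1.212


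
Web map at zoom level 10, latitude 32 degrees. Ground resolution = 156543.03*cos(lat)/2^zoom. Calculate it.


res = 156543.03 * cos(32) / 2^10 = 156543.03 * 0.8480481 / 1024 = 129.64 m/pixel

129.64 m/pixel


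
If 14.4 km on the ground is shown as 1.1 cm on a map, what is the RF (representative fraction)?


ground = 14.4 km = 1440000 cm; RF denominator = ground / map = 1440000 / 1.1 ≈ 1309091; RF = 1:1309091

1:1309091


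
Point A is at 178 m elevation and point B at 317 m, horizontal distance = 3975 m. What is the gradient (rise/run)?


gradient = (317 - 178) / 3975 = 139 / 3975 = 0.035

0.035


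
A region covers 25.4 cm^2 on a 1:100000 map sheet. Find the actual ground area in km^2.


ground_area = 25.4 * (100000/100)^2 = 25400000.0 m^2 = 25.4 km^2

25.4 km^2


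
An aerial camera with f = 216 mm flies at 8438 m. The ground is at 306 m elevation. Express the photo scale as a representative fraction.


scale = f / (H - h) = 216 mm / 8132 m = 216 / 8132000 = 1:37648

1:37648


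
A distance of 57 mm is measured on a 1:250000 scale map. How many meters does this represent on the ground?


ground = 57 mm * 250000 / 1000 = 14250.0 m

14250.0 m


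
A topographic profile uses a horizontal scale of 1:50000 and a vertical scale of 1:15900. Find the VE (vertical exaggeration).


VE = horizontal_scale / vertical_scale = 50000 / 15900 ≈ 3.1

3.1x


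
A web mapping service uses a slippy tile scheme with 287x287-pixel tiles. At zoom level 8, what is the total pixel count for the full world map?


tiles per axis = 2^8 = 256
total tiles = 256^2 = 65536
pixels per axis = 256 * 287 = 73472
total pixels = 73472^2 = 5398134784

5398134784 pixels


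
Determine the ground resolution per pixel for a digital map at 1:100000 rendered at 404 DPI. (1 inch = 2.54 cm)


pixel_cm = 2.54 / 404 ≈ 0.006287 cm
ground = pixel_cm * 100000 / 100 = 2.54 * 100000 / (404 * 100) = 254000 / 40400 ≈ 6.29 m

6.29 m


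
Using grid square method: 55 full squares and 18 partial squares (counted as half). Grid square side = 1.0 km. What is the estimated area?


effective squares = 55 + 18 * 0.5 = 64.0
area = 64.0 * 1.0 = 64.0 km^2

64.0 km^2


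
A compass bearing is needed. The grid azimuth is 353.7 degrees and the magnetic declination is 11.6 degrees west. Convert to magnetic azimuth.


magnetic azimuth = grid azimuth - declination (east +ve)
mag_az = 353.7 - -11.6 = 5.3 degrees

5.3 degrees


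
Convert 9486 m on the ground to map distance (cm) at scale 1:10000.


map_cm = 9486 * 100 / 10000 = 94.86 cm

94.86 cm


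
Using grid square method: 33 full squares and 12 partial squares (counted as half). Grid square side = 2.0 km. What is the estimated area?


effective squares = 33 + 12 * 0.5 = 39.0
area = 39.0 * 4.0 = 156.0 km^2

156.0 km^2


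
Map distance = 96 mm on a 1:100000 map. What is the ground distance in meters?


ground = 96 mm * 100000 / 1000 = 9600.0 m

9600.0 m


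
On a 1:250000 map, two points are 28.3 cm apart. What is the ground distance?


ground = 28.3 cm * 250000 / 100 = 70750.0 m = 70.75 km

70.75 km


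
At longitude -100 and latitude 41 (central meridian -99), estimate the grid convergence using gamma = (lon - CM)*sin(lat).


gamma = (-100 - -99) * sin(41) = -1 * 0.656059 = -0.656 degrees

-0.656 degrees


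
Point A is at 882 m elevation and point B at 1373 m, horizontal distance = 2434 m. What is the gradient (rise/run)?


gradient = (1373 - 882) / 2434 = 491 / 2434 = 0.2017

0.2017


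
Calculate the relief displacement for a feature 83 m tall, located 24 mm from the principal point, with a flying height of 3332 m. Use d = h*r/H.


d = h * r / H = 83 * 24 / 3332 = 0.6 mm

0.6 mm


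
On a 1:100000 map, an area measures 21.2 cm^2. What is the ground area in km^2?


ground_area = 21.2 * (100000/100)^2 = 21200000.0 m^2 = 21.2 km^2

21.2 km^2


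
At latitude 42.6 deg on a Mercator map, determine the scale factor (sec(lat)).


SF = 1 / cos(42.6) = 1 / 0.736097 = 1.359

1.359
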